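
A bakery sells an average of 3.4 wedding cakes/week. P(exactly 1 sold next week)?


Poisson(λ=3.4): P(X=1) = e^(-λ)×λ^k/k!
= e^(-3.4) × 3.4^1 / 1!
≈ 0.03337326996 × 3.4 / 1 ≈ 0.113469

P(X=1) ≈ 0.113469 ≈ 11.35%


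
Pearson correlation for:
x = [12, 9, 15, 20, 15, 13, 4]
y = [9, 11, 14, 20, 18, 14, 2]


n=7, Σx=88, Σy=88, Σxy=1277, Σx²=1260, Σy²=1322
r = (7×1277 - 88×88)/√((7×1260 - 88²)(7×1322 - 88²))
= 1195/√(1076×1510) = 1195/√1624760 ≈ 1195/1274.6607 ≈ 0.9375

r ≈ 0.9375


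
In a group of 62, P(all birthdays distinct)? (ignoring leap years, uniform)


P(all different) = Π(365-i)/365 for i=0..61
= (365/365)×(364/365)×...×(304/365)
= 0.004090

P ≈ 0.0041 ≈ 0.41%


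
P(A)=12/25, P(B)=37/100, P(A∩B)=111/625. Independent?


P(A)×P(B) = 111/625
P(A∩B) = 111/625
Equal ✓ → Independent

Yes, independent


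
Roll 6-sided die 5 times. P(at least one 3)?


P(no 3)^5 = (5/6)^5 = 3125/7776
P(≥1) = 1 - 3125/7776 = 4651/7776

P = 4651/7776 ≈ 59.81%


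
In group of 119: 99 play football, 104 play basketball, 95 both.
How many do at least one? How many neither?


|A∪B| = 99+104-95 = 108
Neither = 119-108 = 11

At least one: 108; Neither: 11


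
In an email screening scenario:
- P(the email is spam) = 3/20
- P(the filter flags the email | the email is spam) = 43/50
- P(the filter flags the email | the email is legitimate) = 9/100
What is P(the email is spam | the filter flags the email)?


Using Bayes' theorem:
P(A|B) = P(B|A)·P(A) / P(B)

P(the filter flags the email) = 43/50 × 3/20 + 9/100 × 17/20
= 129/1000 + 153/2000 = 411/2000

P(the email is spam|the filter flags the email) = (129/1000) / (411/2000) = 86/137

P(the email is spam|the filter flags the email) = 86/137 ≈ 62.77%


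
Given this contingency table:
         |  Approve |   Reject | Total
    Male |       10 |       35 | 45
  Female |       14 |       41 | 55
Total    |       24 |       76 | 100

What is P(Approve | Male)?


P(Approve | Male) = 10/(10+35) = 10/45 = 2/9

P(Approve|Male) = 2/9 ≈ 22.22%


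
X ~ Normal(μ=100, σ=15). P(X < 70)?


z = (70-100)/15 = -2.0
P(Z < -2.0) = 0.0228

P(X < 70) ≈ 0.0228


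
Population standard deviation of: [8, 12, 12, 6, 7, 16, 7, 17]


Mean = 85/8
  (8-85/8)²=441/64
  (12-85/8)²=121/64
  (12-85/8)²=121/64
  (6-85/8)²=1369/64
  (7-85/8)²=841/64
  (16-85/8)²=1849/64
  (7-85/8)²=841/64
  (17-85/8)²=2601/64
Σ(x-μ)² = 1023/8
σ² = (1023/8)/8 = 1023/64

σ = √(1023/64) ≈ 3.9980


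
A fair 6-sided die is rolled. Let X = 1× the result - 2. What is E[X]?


E[die] = (1+6)/2 = 7/2
E[X] = 1×7/2 - 2 = 3/2

E[X] = 3/2


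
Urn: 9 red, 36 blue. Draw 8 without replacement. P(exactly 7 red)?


Hypergeometric: C(9,7)×C(36,1)/C(45,8)
= 36×36/215553195 = 144/23950355

P(X=7) = 144/23950355 ≈ 0.00%


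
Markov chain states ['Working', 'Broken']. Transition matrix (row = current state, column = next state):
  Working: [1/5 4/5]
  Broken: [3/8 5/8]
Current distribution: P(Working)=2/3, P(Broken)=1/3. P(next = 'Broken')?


P(next=Broken) = Σᵢ P(now=i)×P(i→Broken)
= 2/3×4/5 + 1/3×5/8
= 8/15 + 5/24 = 89/120

P = 89/120 ≈ 0.7417


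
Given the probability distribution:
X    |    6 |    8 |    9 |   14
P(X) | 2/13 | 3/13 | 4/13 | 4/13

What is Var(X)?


E[X] = 128/13
E[X²] = 1372/13
Var(X) = E[X²] - (E[X])² = 1372/13 - 16384/169 = 1452/169

Var(X) = 1452/169 ≈ 8.5917


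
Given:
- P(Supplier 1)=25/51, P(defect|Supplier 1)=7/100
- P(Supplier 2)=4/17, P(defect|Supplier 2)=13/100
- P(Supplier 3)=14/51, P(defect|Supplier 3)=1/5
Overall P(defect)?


P(B) = Σ P(B|Aᵢ)×P(Aᵢ)
  7/100×25/51 = 7/204
  13/100×4/17 = 13/425
  1/5×14/51 = 14/255
Sum = 611/5100

P(defect) = 611/5100 ≈ 11.98%


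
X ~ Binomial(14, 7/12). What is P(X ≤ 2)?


P(X ≤ 2) = Σ P(X=i) for i=0..2
P(X=0) = 6103515625/1283918464548864
P(X=1) = 59814453125/641959232274432
P(X=2) = 1088623046875/1283918464548864
Sum = 202392578125/213986410758144

P(X ≤ 2) = 202392578125/213986410758144 ≈ 0.09%


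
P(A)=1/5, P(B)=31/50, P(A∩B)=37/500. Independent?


P(A)×P(B) = 31/250
P(A∩B) = 37/500
Not equal → NOT independent

No, not independent


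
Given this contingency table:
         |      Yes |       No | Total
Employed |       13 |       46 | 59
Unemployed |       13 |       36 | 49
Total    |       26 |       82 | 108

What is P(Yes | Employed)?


P(Yes | Employed) = 13/(13+46) = 13/59

P(Yes|Employed) = 13/59 ≈ 22.03%


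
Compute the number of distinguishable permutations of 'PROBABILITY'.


Letters: 11, freq: {'P': 1, 'R': 1, 'O': 1, 'B': 2, 'A': 1, 'I': 2, 'L': 1, 'T': 1, 'Y': 1}
11!/(1!×1!×1!×2!×1!×2!×1!×1!×1!) = 39916800/4 = 9979200

9979200


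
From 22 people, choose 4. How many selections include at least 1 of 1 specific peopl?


Complement: C(22,4) - C(21,4) = 7315 - 5985 = 1330

1330


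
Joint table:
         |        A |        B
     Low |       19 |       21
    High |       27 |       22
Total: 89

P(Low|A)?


P(Low|A) = 19/(19+27) = 19/46

P = 19/46 ≈ 41.30%


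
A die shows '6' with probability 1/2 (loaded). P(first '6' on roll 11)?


Geometric: P(X=11) = (1-p)^(k-1)×p = (1/2)^10×1/2 = 1/2048

P(X=11) = 1/2048 ≈ 0.05%


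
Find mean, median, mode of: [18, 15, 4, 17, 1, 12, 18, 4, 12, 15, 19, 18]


Sorted: [1, 4, 4, 12, 12, 15, 15, 17, 18, 18, 18, 19]
Mean = 153/12 = 51/4
Median = 15
Freq: {18: 3, 15: 2, 4: 2, 17: 1, 1: 1, 12: 2, 19: 1}
Mode: [18]

Mean=51/4, Median=15, Mode=18


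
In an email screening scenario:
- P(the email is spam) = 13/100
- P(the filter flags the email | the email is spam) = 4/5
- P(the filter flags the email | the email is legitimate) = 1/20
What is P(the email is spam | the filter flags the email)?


Using Bayes' theorem:
P(A|B) = P(B|A)·P(A) / P(B)

P(the filter flags the email) = 4/5 × 13/100 + 1/20 × 87/100
= 13/125 + 87/2000 = 59/400

P(the email is spam|the filter flags the email) = (13/125) / (59/400) = 208/295

P(the email is spam|the filter flags the email) = 208/295 ≈ 70.51%


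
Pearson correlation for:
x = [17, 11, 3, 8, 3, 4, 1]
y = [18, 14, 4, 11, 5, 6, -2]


n=7, Σx=47, Σy=56, Σxy=597, Σx²=509, Σy²=722
r = (7×597 - 47×56)/√((7×509 - 47²)(7×722 - 56²))
= 1547/√(1354×1918) = 1547/√2596972 ≈ 1547/1611.5123 ≈ 0.9600

r ≈ 0.9600


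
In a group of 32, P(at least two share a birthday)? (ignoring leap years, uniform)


P(all different) = Π(365-i)/365 for i=0..31
= 0.246652
P(match) = 1 - 0.246652 = 0.753348

P ≈ 0.7533 ≈ 75.33%


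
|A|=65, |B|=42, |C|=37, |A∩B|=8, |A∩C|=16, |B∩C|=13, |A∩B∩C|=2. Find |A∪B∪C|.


|A∪B∪C| = 65+42+37-8-16-13+2 = 109

|A∪B∪C| = 109


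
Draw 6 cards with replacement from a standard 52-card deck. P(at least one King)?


P(not a King) = 48/52 = 12/13
P(none in 6 draws) = (12/13)^6 = 2985984/4826809
P(≥1 King) = 1 - 2985984/4826809 = 1840825/4826809

P = 1840825/4826809 ≈ 38.14%


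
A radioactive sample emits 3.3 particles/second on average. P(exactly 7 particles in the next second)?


Poisson(λ=3.3): P(X=7) = e^(-λ)×λ^k/k!
= e^(-3.3) × 3.3^7 / 7!
≈ 0.0368831674 × 4261.8442977 / 5040 ≈ 0.031189

P(X=7) ≈ 0.031189 ≈ 3.12%


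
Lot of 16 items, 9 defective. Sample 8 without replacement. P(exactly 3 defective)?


Hypergeometric: C(9,3)×C(7,5)/C(16,8)
= 84×21/12870 = 98/715

P(X=3) = 98/715 ≈ 13.71%


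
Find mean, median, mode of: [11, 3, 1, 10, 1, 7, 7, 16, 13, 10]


Sorted: [1, 1, 3, 7, 7, 10, 10, 11, 13, 16]
Mean = 79/10
Median = 17/2
Freq: {11: 1, 3: 1, 1: 2, 10: 2, 7: 2, 16: 1, 13: 1}
Mode: [1, 7, 10]

Mean=79/10, Median=17/2, Mode=[1, 7, 10]


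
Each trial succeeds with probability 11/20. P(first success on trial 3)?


Geometric: P(X=3) = (1-p)^(k-1)×p = (9/20)^2×11/20 = 891/8000

P(X=3) = 891/8000 ≈ 11.14%


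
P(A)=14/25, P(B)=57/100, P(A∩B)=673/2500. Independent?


P(A)×P(B) = 399/1250
P(A∩B) = 673/2500
Not equal → NOT independent

No, not independent


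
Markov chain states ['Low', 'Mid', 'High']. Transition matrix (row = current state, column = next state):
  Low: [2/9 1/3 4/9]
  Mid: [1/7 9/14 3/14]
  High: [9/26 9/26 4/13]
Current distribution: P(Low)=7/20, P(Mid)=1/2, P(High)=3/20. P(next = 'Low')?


P(next=Low) = Σᵢ P(now=i)×P(i→Low)
= 7/20×2/9 + 1/2×1/7 + 3/20×9/26
= 7/90 + 1/14 + 27/520 = 6589/32760

P = 6589/32760 ≈ 0.2011


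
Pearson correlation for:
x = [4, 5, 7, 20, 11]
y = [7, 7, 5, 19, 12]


n=5, Σx=47, Σy=50, Σxy=610, Σx²=611, Σy²=628
r = (5×610 - 47×50)/√((5×611 - 47²)(5×628 - 50²))
= 700/√(846×640) = 700/√541440 ≈ 700/735.8261 ≈ 0.9513

r ≈ 0.9513


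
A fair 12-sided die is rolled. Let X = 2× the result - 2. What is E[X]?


E[die] = (1+12)/2 = 13/2
E[X] = 2×13/2 - 2 = 11

E[X] = 11


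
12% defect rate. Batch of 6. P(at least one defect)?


P(all good) = (22/25)^6 = 113379904/244140625
P(≥1 defect) = 130760721/244140625

P = 130760721/244140625 ≈ 53.56%


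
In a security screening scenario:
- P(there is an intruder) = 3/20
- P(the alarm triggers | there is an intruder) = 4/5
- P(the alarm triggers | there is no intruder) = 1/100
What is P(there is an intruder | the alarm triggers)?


Using Bayes' theorem:
P(A|B) = P(B|A)·P(A) / P(B)

P(the alarm triggers) = 4/5 × 3/20 + 1/100 × 17/20
= 3/25 + 17/2000 = 257/2000

P(there is an intruder|the alarm triggers) = (3/25) / (257/2000) = 240/257

P(there is an intruder|the alarm triggers) = 240/257 ≈ 93.39%


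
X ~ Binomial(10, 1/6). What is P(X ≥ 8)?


P(X ≥ 8) = Σ P(X=i) for i=8..10
P(X=8) = 125/6718464
P(X=9) = 25/30233088
P(X=10) = 1/60466176
Sum = 49/2519424

P(X ≥ 8) = 49/2519424 ≈ 0.00%


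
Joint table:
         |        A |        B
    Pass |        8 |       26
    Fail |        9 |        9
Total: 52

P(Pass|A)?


P(Pass|A) = 8/(8+9) = 8/17

P = 8/17 ≈ 47.06%


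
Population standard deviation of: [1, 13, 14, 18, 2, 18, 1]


Mean = 67/7
  (1-67/7)²=3600/49
  (13-67/7)²=576/49
  (14-67/7)²=961/49
  (18-67/7)²=3481/49
  (2-67/7)²=2809/49
  (18-67/7)²=3481/49
  (1-67/7)²=3600/49
Σ(x-μ)² = 2644/7
σ² = (2644/7)/7 = 2644/49

σ = √(2644/49) ≈ 7.3457


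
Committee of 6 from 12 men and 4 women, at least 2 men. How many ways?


Count by #men:
  2M,4W: C(12,2)×C(4,4)=66
  3M,3W: C(12,3)×C(4,3)=880
  4M,2W: C(12,4)×C(4,2)=2970
  5M,1W: C(12,5)×C(4,1)=3168
  6M,0W: C(12,6)×C(4,0)=924
Total = 8008

8008


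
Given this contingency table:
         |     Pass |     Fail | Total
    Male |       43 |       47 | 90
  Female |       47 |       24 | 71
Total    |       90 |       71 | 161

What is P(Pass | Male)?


P(Pass | Male) = 43/(43+47) = 43/90

P(Pass|Male) = 43/90 ≈ 47.78%


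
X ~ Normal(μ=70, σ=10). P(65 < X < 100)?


z₁=(65-70)/10=-0.5, z₂=(100-70)/10=3.0
P = Φ(3.0) - Φ(-0.5) = 0.998650 - 0.308538 = 0.690112 ≈ 0.6901

P(65 < X < 100) ≈ 0.6901


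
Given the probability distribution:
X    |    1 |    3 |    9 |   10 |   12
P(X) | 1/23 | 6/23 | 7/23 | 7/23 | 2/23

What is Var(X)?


E[X] = 176/23
E[X²] = 70
Var(X) = E[X²] - (E[X])² = 70 - 30976/529 = 6054/529

Var(X) = 6054/529 ≈ 11.4442


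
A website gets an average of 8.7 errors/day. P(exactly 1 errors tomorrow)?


Poisson(λ=8.7): P(X=1) = e^(-λ)×λ^k/k!
= e^(-8.7) × 8.7^1 / 1!
≈ 0.000166585811 × 8.7 / 1 ≈ 0.001449

P(X=1) ≈ 0.001449 ≈ 0.14%


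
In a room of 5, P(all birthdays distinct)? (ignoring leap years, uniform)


P(all different) = Π(365-i)/365 for i=0..4
= (365/365)×(364/365)×...×(361/365)
= 0.972864

P ≈ 0.9729 ≈ 97.29%


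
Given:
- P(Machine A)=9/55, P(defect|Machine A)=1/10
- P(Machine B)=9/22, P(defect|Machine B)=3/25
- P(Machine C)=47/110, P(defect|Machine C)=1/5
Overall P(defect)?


P(B) = Σ P(B|Aᵢ)×P(Aᵢ)
  1/10×9/55 = 9/550
  3/25×9/22 = 27/550
  1/5×47/110 = 47/550
Sum = 83/550

P(defect) = 83/550 ≈ 15.09%


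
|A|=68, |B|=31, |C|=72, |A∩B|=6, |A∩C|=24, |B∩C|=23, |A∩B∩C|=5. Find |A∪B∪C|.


|A∪B∪C| = 68+31+72-6-24-23+5 = 123

|A∪B∪C| = 123


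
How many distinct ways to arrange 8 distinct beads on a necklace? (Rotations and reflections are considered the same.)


Free circular arrangements: rotations and reflections both identified.
(n-1)!/2 = 7!/2 = 5040/2 = 2520

2520


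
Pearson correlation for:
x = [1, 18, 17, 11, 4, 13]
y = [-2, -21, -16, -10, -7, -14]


n=6, Σx=64, Σy=-70, Σxy=-972, Σx²=920, Σy²=1046
r = (6×(-972) - 64×(-70))/√((6×920 - 64²)(6×1046 - (-70)²))
= -1352/√(1424×1376) = -1352/√1959424 ≈ -1352/1399.7943 ≈ -0.9659

r ≈ -0.9659


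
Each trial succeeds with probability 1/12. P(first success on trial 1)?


Geometric: P(X=1) = (1-p)^(k-1)×p = (11/12)^0×1/12 = 1/12

P(X=1) = 1/12 ≈ 8.33%


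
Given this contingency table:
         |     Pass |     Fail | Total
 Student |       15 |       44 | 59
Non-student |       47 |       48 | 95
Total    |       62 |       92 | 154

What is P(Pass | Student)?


P(Pass | Student) = 15/(15+44) = 15/59

P(Pass|Student) = 15/59 ≈ 25.42%


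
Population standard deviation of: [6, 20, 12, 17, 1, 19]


Mean = 75/6 = 25/2
  (6-25/2)²=169/4
  (20-25/2)²=225/4
  (12-25/2)²=1/4
  (17-25/2)²=81/4
  (1-25/2)²=529/4
  (19-25/2)²=169/4
Σ(x-μ)² = 587/2
σ² = (587/2)/6 = 587/12

σ = √(587/12) ≈ 6.9940


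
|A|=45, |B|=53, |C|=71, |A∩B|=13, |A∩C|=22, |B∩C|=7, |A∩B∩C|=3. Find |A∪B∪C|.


|A∪B∪C| = 45+53+71-13-22-7+3 = 130

|A∪B∪C| = 130


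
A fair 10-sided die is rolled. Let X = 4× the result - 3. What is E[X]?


E[die] = (1+10)/2 = 11/2
E[X] = 4×11/2 - 3 = 19

E[X] = 19


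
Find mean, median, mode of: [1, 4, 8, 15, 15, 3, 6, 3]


Sorted: [1, 3, 3, 4, 6, 8, 15, 15]
Mean = 55/8
Median = 5
Freq: {1: 1, 4: 1, 8: 1, 15: 2, 3: 2, 6: 1}
Mode: [3, 15]

Mean=55/8, Median=5, Mode=[3, 15]


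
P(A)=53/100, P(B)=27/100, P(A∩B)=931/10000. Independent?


P(A)×P(B) = 1431/10000
P(A∩B) = 931/10000
Not equal → NOT independent

No, not independent


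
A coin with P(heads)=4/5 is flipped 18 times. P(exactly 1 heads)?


Binomial: P(X=1) = C(18,1)×p^1×(1-p)^17
= 18 × 4/5 × 1/762939453125 = 72/3814697265625

P(X=1) = 72/3814697265625 ≈ 0.00%


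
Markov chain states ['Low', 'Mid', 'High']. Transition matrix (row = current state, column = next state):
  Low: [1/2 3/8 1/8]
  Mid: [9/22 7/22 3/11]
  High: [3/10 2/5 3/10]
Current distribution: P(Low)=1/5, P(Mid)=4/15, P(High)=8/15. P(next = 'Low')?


P(next=Low) = Σᵢ P(now=i)×P(i→Low)
= 1/5×1/2 + 4/15×9/22 + 8/15×3/10
= 1/10 + 6/55 + 4/25 = 203/550

P = 203/550 ≈ 0.3691


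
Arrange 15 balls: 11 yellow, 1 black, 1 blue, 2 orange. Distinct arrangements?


15!/(11!×1!×1!×2!) = 16380

16380


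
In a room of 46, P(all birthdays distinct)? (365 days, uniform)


P(all different) = Π(365-i)/365 for i=0..45
= (365/365)×(364/365)×...×(320/365)
= 0.051747

P ≈ 0.0517 ≈ 5.17%


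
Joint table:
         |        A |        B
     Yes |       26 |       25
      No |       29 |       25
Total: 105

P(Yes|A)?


P(Yes|A) = 26/(26+29) = 26/55

P = 26/55 ≈ 47.27%


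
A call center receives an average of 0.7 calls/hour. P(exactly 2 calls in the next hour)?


Poisson(λ=0.7): P(X=2) = e^(-λ)×λ^k/k!
= e^(-0.7) × 0.7^2 / 2!
≈ 0.4965853038 × 0.49 / 2 ≈ 0.121663

P(X=2) ≈ 0.121663 ≈ 12.17%


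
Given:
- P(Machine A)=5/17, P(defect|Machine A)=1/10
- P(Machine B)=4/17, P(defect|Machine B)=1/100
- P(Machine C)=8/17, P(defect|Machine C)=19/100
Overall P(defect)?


P(B) = Σ P(B|Aᵢ)×P(Aᵢ)
  1/10×5/17 = 1/34
  1/100×4/17 = 1/425
  19/100×8/17 = 38/425
Sum = 103/850

P(defect) = 103/850 ≈ 12.12%


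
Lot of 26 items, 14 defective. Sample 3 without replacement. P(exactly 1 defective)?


Hypergeometric: C(14,1)×C(12,2)/C(26,3)
= 14×66/2600 = 231/650

P(X=1) = 231/650 ≈ 35.54%


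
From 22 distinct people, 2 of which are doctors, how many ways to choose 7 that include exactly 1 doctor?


Choose 1 of the 2 doctors and 6 of the other 20 people:
C(2,1)×C(20,6) = 2×38760 = 77520

77520


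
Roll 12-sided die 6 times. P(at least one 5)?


P(no 5)^6 = (11/12)^6 = 1771561/2985984
P(≥1) = 1 - 1771561/2985984 = 1214423/2985984

P = 1214423/2985984 ≈ 40.67%


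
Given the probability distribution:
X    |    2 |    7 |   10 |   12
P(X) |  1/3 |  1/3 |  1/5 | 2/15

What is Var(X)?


E[X] = 33/5
E[X²] = 853/15
Var(X) = E[X²] - (E[X])² = 853/15 - 1089/25 = 998/75

Var(X) = 998/75 ≈ 13.3067


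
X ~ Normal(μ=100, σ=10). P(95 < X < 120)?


z₁=(95-100)/10=-0.5, z₂=(120-100)/10=2.0
P = Φ(2.0) - Φ(-0.5) = 0.977250 - 0.308538 = 0.668712 ≈ 0.6687

P(95 < X < 120) ≈ 0.6687


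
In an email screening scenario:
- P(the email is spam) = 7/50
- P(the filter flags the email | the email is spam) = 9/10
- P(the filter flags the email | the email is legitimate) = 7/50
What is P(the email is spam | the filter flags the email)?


Using Bayes' theorem:
P(A|B) = P(B|A)·P(A) / P(B)

P(the filter flags the email) = 9/10 × 7/50 + 7/50 × 43/50
= 63/500 + 301/2500 = 154/625

P(the email is spam|the filter flags the email) = (63/500) / (154/625) = 45/88

P(the email is spam|the filter flags the email) = 45/88 ≈ 51.14%


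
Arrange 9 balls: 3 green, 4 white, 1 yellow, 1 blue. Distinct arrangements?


9!/(3!×4!×1!×1!) = 2520

2520


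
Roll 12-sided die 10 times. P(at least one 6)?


P(no 6)^10 = (11/12)^10 = 25937424601/61917364224
P(≥1) = 1 - 25937424601/61917364224 = 35979939623/61917364224

P = 35979939623/61917364224 ≈ 58.11%


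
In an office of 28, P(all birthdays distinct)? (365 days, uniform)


P(all different) = Π(365-i)/365 for i=0..27
= (365/365)×(364/365)×...×(338/365)
= 0.345539

P ≈ 0.3455 ≈ 34.55%


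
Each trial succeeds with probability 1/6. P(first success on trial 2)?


Geometric: P(X=2) = (1-p)^(k-1)×p = (5/6)^1×1/6 = 5/36

P(X=2) = 5/36 ≈ 13.89%


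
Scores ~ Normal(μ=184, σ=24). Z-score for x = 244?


z = (x - μ)/σ = (244 - 184)/24 = 2.5

z = 2.5


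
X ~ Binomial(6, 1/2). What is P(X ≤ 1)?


P(X ≤ 1) = Σ P(X=i) for i=0..1
P(X=0) = 1/64
P(X=1) = 3/32
Sum = 7/64

P(X ≤ 1) = 7/64 ≈ 10.94%


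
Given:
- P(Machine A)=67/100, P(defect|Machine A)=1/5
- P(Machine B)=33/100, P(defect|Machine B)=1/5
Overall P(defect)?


P(B) = Σ P(B|Aᵢ)×P(Aᵢ)
  1/5×67/100 = 67/500
  1/5×33/100 = 33/500
Sum = 1/5

P(defect) = 1/5 ≈ 20.00%


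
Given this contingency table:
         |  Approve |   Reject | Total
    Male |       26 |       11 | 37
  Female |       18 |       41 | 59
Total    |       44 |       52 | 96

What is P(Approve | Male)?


P(Approve | Male) = 26/(26+11) = 26/37

P(Approve|Male) = 26/37 ≈ 70.27%


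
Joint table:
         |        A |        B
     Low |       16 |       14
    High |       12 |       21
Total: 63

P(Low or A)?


P(Low∨A) = P(Low) + P(A) - P(Low∧A)
= (30 + 28 - 16)/63 = 42/63 = 2/3

P = 2/3 ≈ 66.67%


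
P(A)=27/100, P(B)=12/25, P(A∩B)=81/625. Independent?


P(A)×P(B) = 81/625
P(A∩B) = 81/625
Equal ✓ → Independent

Yes, independent


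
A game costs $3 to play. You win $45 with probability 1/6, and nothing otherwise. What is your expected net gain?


E[gain] = (45-3)×1/6 + (-3)×5/6
= 7 - 5/2 = 9/2

Expected net gain = $9/2 ≈ $4.50


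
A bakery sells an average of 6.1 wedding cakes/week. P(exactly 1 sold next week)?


Poisson(λ=6.1): P(X=1) = e^(-λ)×λ^k/k!
= e^(-6.1) × 6.1^1 / 1!
≈ 0.002242867719 × 6.1 / 1 ≈ 0.013681

P(X=1) ≈ 0.013681 ≈ 1.37%


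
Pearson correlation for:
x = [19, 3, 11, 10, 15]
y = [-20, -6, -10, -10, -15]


n=5, Σx=58, Σy=-61, Σxy=-833, Σx²=816, Σy²=861
r = (5×(-833) - 58×(-61))/√((5×816 - 58²)(5×861 - (-61)²))
= -627/√(716×584) = -627/√418144 ≈ -627/646.6405 ≈ -0.9696

r ≈ -0.9696


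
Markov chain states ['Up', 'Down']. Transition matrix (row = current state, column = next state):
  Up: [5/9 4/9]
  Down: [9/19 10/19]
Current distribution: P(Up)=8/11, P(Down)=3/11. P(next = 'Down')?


P(next=Down) = Σᵢ P(now=i)×P(i→Down)
= 8/11×4/9 + 3/11×10/19
= 32/99 + 30/209 = 878/1881

P = 878/1881 ≈ 0.4668


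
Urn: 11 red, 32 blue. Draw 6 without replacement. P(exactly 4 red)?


Hypergeometric: C(11,4)×C(32,2)/C(43,6)
= 330×496/6096454 = 81840/3048227

P(X=4) = 81840/3048227 ≈ 2.68%


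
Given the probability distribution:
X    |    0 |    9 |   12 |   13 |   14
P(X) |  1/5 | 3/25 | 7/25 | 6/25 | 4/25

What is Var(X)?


E[X] = 49/5
E[X²] = 3049/25
Var(X) = E[X²] - (E[X])² = 3049/25 - 2401/25 = 648/25

Var(X) = 648/25 ≈ 25.9200


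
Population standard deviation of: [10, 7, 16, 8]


Mean = 41/4
  (10-41/4)²=1/16
  (7-41/4)²=169/16
  (16-41/4)²=529/16
  (8-41/4)²=81/16
Σ(x-μ)² = 195/4
σ² = (195/4)/4 = 195/16

σ = √(195/16) ≈ 3.4911


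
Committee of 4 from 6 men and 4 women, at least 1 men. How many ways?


Count by #men:
  1M,3W: C(6,1)×C(4,3)=24
  2M,2W: C(6,2)×C(4,2)=90
  3M,1W: C(6,3)×C(4,1)=80
  4M,0W: C(6,4)×C(4,0)=15
Total = 209

209


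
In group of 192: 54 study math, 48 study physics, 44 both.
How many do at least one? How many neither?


|A∪B| = 54+48-44 = 58
Neither = 192-58 = 134

At least one: 58; Neither: 134


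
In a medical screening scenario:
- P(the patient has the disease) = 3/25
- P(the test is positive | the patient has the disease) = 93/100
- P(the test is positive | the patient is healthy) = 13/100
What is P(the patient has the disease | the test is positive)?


Using Bayes' theorem:
P(A|B) = P(B|A)·P(A) / P(B)

P(the test is positive) = 93/100 × 3/25 + 13/100 × 22/25
= 279/2500 + 143/1250 = 113/500

P(the patient has the disease|the test is positive) = (279/2500) / (113/500) = 279/565

P(the patient has the disease|the test is positive) = 279/565 ≈ 49.38%


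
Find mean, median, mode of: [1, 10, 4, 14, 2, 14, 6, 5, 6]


Sorted: [1, 2, 4, 5, 6, 6, 10, 14, 14]
Mean = 62/9
Median = 6
Freq: {1: 1, 10: 1, 4: 1, 14: 2, 2: 1, 6: 2, 5: 1}
Mode: [6, 14]

Mean=62/9, Median=6, Mode=[6, 14]


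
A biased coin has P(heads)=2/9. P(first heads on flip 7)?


Geometric: P(X=7) = (1-p)^(k-1)×p = (7/9)^6×2/9 = 235298/4782969

P(X=7) = 235298/4782969 ≈ 4.92%


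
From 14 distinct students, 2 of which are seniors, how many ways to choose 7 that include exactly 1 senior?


Choose 1 of the 2 seniors and 6 of the other 12 students:
C(2,1)×C(12,6) = 2×924 = 1848

1848


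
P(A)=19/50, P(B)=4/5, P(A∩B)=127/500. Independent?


P(A)×P(B) = 38/125
P(A∩B) = 127/500
Not equal → NOT independent

No, not independent


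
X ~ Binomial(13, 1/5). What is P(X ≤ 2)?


P(X ≤ 2) = Σ P(X=i) for i=0..2
P(X=0) = 67108864/1220703125
P(X=1) = 218103808/1220703125
P(X=2) = 327155712/1220703125
Sum = 612368384/1220703125

P(X ≤ 2) = 612368384/1220703125 ≈ 50.17%


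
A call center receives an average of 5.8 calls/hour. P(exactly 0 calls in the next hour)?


Poisson(λ=5.8): P(X=0) = e^(-λ)×λ^k/k!
= e^(-5.8) × 5.8^0 / 0!
≈ 0.003027554745 × 1 / 1 ≈ 0.003028

P(X=0) ≈ 0.003028 ≈ 0.30%


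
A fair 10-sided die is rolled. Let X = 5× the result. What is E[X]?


E[die] = (1+10)/2 = 11/2
E[X] = 5 × 11/2 = 55/2

E[X] = 55/2


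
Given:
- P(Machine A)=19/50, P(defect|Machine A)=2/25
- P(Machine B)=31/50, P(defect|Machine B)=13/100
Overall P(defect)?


P(B) = Σ P(B|Aᵢ)×P(Aᵢ)
  2/25×19/50 = 19/625
  13/100×31/50 = 403/5000
Sum = 111/1000

P(defect) = 111/1000 ≈ 11.10%


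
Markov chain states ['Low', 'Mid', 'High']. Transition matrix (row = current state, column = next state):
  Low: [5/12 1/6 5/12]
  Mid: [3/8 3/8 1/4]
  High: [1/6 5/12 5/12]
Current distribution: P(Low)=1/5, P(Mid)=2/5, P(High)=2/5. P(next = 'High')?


P(next=High) = Σᵢ P(now=i)×P(i→High)
= 1/5×5/12 + 2/5×1/4 + 2/5×5/12
= 1/12 + 1/10 + 1/6 = 7/20

P = 7/20 ≈ 0.3500


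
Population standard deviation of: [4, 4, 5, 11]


Mean = 24/4 = 6
  (4-6)²=4
  (4-6)²=4
  (5-6)²=1
  (11-6)²=25
Σ(x-μ)² = 34
σ² = 34/4 = 17/2

σ = √(17/2) ≈ 2.9155


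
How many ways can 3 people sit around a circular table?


Circular arrangements of 3 distinct objects: fix one position to break rotational symmetry.
(n-1)! = 2! = 2

2


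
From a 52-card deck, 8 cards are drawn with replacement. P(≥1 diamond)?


P(not a diamond) = 39/52 = 3/4
P(none in 8 draws) = (3/4)^8 = 6561/65536
P(≥1 diamond) = 1 - 6561/65536 = 58975/65536

P = 58975/65536 ≈ 89.99%


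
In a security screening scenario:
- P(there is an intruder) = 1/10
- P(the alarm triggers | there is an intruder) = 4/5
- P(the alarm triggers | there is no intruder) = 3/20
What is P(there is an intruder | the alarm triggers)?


Using Bayes' theorem:
P(A|B) = P(B|A)·P(A) / P(B)

P(the alarm triggers) = 4/5 × 1/10 + 3/20 × 9/10
= 2/25 + 27/200 = 43/200

P(there is an intruder|the alarm triggers) = (2/25) / (43/200) = 16/43

P(there is an intruder|the alarm triggers) = 16/43 ≈ 37.21%


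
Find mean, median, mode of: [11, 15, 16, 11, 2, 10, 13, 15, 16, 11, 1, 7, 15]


Sorted: [1, 2, 7, 10, 11, 11, 11, 13, 15, 15, 15, 16, 16]
Mean = 143/13 = 11
Median = 11
Freq: {11: 3, 15: 3, 16: 2, 2: 1, 10: 1, 13: 1, 1: 1, 7: 1}
Mode: [11, 15]

Mean=11, Median=11, Mode=[11, 15]


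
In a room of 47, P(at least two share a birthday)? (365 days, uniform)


P(all different) = Π(365-i)/365 for i=0..46
= 0.045226
P(match) = 1 - 0.045226 = 0.954774

P ≈ 0.9548 ≈ 95.48%


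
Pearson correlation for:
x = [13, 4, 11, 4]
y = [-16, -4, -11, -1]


n=4, Σx=32, Σy=-32, Σxy=-349, Σx²=322, Σy²=394
r = (4×(-349) - 32×(-32))/√((4×322 - 32²)(4×394 - (-32)²))
= -372/√(264×552) = -372/√145728 ≈ -372/381.7434 ≈ -0.9745

r ≈ -0.9745


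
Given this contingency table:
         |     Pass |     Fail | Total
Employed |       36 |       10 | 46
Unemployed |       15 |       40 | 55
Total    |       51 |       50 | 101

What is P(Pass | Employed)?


P(Pass | Employed) = 36/(36+10) = 36/46 = 18/23

P(Pass|Employed) = 18/23 ≈ 78.26%


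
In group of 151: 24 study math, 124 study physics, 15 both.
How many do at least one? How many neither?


|A∪B| = 24+124-15 = 133
Neither = 151-133 = 18

At least one: 133; Neither: 18


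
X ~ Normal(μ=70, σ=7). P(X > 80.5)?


z = (80.5-70)/7 = 1.5
P(X > 80.5) = 1 - P(Z ≤ 1.5) = 1 - 0.9332 = 0.0668

P(X > 80.5) ≈ 0.0668


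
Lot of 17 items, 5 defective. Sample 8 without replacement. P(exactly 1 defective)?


Hypergeometric: C(5,1)×C(12,7)/C(17,8)
= 5×792/24310 = 36/221

P(X=1) = 36/221 ≈ 16.29%


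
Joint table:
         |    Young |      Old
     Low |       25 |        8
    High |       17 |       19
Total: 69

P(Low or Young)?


P(Low∨Young) = P(Low) + P(Young) - P(Low∧Young)
= (33 + 42 - 25)/69 = 50/69

P = 50/69 ≈ 72.46%


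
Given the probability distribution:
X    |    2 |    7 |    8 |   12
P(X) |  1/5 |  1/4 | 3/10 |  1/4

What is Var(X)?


E[X] = 151/20
E[X²] = 273/4
Var(X) = E[X²] - (E[X])² = 273/4 - 22801/400 = 4499/400

Var(X) = 4499/400 ≈ 11.2475


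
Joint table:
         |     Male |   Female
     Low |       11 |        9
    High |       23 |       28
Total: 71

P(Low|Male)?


P(Low|Male) = 11/(11+23) = 11/34

P = 11/34 ≈ 32.35%


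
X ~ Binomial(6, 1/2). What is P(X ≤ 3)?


P(X ≤ 3) = Σ P(X=i) for i=0..3
P(X=0) = 1/64
P(X=1) = 3/32
P(X=2) = 15/64
P(X=3) = 5/16
Sum = 21/32

P(X ≤ 3) = 21/32 ≈ 65.62%


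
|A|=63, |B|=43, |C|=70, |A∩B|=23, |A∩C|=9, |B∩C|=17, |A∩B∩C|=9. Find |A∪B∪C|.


|A∪B∪C| = 63+43+70-23-9-17+9 = 136

|A∪B∪C| = 136


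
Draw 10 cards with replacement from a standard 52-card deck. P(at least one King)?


P(not a King) = 48/52 = 12/13
P(none in 10 draws) = (12/13)^10 = 61917364224/137858491849
P(≥1 King) = 1 - 61917364224/137858491849 = 75941127625/137858491849

P = 75941127625/137858491849 ≈ 55.09%


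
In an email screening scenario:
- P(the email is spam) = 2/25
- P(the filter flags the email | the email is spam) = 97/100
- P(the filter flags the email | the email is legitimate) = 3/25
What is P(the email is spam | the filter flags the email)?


Using Bayes' theorem:
P(A|B) = P(B|A)·P(A) / P(B)

P(the filter flags the email) = 97/100 × 2/25 + 3/25 × 23/25
= 97/1250 + 69/625 = 47/250

P(the email is spam|the filter flags the email) = (97/1250) / (47/250) = 97/235

P(the email is spam|the filter flags the email) = 97/235 ≈ 41.28%


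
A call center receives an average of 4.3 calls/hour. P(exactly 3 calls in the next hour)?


Poisson(λ=4.3): P(X=3) = e^(-λ)×λ^k/k!
= e^(-4.3) × 4.3^3 / 3!
≈ 0.01356855901 × 79.507 / 6 ≈ 0.179799

P(X=3) ≈ 0.179799 ≈ 17.98%


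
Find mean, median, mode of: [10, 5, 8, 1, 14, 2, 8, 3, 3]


Sorted: [1, 2, 3, 3, 5, 8, 8, 10, 14]
Mean = 54/9 = 6
Median = 5
Freq: {10: 1, 5: 1, 8: 2, 1: 1, 14: 1, 2: 1, 3: 2}
Mode: [3, 8]

Mean=6, Median=5, Mode=[3, 8]


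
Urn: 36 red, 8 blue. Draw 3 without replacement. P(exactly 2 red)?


Hypergeometric: C(36,2)×C(8,1)/C(44,3)
= 630×8/13244 = 180/473

P(X=2) = 180/473 ≈ 38.05%


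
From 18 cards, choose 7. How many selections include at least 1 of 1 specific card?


Complement: C(18,7) - C(17,7) = 31824 - 19448 = 12376

12376


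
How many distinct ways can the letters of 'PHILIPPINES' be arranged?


Letters: 11, freq: {'P': 3, 'H': 1, 'I': 3, 'L': 1, 'N': 1, 'E': 1, 'S': 1}
11!/(3!×1!×3!×1!×1!×1!×1!) = 39916800/36 = 1108800

1108800


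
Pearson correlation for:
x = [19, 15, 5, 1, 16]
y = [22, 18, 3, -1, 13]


n=5, Σx=56, Σy=55, Σxy=910, Σx²=868, Σy²=987
r = (5×910 - 56×55)/√((5×868 - 56²)(5×987 - 55²))
= 1470/√(1204×1910) = 1470/√2299640 ≈ 1470/1516.4564 ≈ 0.9694

r ≈ 0.9694


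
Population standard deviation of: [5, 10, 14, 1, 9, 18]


Mean = 57/6 = 19/2
  (5-19/2)²=81/4
  (10-19/2)²=1/4
  (14-19/2)²=81/4
  (1-19/2)²=289/4
  (9-19/2)²=1/4
  (18-19/2)²=289/4
Σ(x-μ)² = 371/2
σ² = (371/2)/6 = 371/12

σ = √(371/12) ≈ 5.5603


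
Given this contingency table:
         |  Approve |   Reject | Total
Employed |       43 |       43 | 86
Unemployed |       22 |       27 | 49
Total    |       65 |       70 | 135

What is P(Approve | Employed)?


P(Approve | Employed) = 43/(43+43) = 43/86 = 1/2

P(Approve|Employed) = 1/2 ≈ 50.00%


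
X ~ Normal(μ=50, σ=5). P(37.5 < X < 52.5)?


z₁=(37.5-50)/5=-2.5, z₂=(52.5-50)/5=0.5
P = Φ(0.5) - Φ(-2.5) = 0.691462 - 0.006210 = 0.685252 ≈ 0.6853

P(37.5 < X < 52.5) ≈ 0.6853


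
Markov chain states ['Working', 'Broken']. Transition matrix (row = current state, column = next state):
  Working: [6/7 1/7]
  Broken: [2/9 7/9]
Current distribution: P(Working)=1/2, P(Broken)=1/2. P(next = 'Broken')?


P(next=Broken) = Σᵢ P(now=i)×P(i→Broken)
= 1/2×1/7 + 1/2×7/9
= 1/14 + 7/18 = 29/63

P = 29/63 ≈ 0.4603


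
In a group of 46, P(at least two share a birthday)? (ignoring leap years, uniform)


P(all different) = Π(365-i)/365 for i=0..45
= 0.051747
P(match) = 1 - 0.051747 = 0.948253

P ≈ 0.9483 ≈ 94.83%


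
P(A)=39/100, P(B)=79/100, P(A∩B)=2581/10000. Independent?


P(A)×P(B) = 3081/10000
P(A∩B) = 2581/10000
Not equal → NOT independent

No, not independent


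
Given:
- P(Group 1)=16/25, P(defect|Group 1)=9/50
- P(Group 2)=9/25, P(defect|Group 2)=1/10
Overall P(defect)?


P(B) = Σ P(B|Aᵢ)×P(Aᵢ)
  9/50×16/25 = 72/625
  1/10×9/25 = 9/250
Sum = 189/1250

P(defect) = 189/1250 ≈ 15.12%


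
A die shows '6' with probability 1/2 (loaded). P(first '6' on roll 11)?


Geometric: P(X=11) = (1-p)^(k-1)×p = (1/2)^10×1/2 = 1/2048

P(X=11) = 1/2048 ≈ 0.05%


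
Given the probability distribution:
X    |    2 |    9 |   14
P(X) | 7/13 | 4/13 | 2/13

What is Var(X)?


E[X] = 6
E[X²] = 744/13
Var(X) = E[X²] - (E[X])² = 744/13 - 36 = 276/13

Var(X) = 276/13 ≈ 21.2308


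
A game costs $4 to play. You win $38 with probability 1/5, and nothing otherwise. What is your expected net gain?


E[gain] = (38-4)×1/5 + (-4)×4/5
= 34/5 - 16/5 = 18/5

Expected net gain = $18/5 ≈ $3.60


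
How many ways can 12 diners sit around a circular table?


Circular arrangements of 12 distinct objects: fix one position to break rotational symmetry.
(n-1)! = 11! = 39916800

39916800


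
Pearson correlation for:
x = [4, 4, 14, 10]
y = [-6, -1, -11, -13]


n=4, Σx=32, Σy=-31, Σxy=-312, Σx²=328, Σy²=327
r = (4×(-312) - 32×(-31))/√((4×328 - 32²)(4×327 - (-31)²))
= -256/√(288×347) = -256/√99936 ≈ -256/316.1266 ≈ -0.8098

r ≈ -0.8098


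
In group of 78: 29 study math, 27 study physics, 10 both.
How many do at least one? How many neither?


|A∪B| = 29+27-10 = 46
Neither = 78-46 = 32

At least one: 46; Neither: 32


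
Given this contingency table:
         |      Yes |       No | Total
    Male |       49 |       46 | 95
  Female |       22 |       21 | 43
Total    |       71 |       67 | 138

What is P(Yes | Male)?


P(Yes | Male) = 49/(49+46) = 49/95

P(Yes|Male) = 49/95 ≈ 51.58%


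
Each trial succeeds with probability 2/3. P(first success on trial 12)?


Geometric: P(X=12) = (1-p)^(k-1)×p = (1/3)^11×2/3 = 2/531441

P(X=12) = 2/531441 ≈ 0.00%


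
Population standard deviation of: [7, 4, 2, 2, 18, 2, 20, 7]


Mean = 62/8 = 31/4
  (7-31/4)²=9/16
  (4-31/4)²=225/16
  (2-31/4)²=529/16
  (2-31/4)²=529/16
  (18-31/4)²=1681/16
  (2-31/4)²=529/16
  (20-31/4)²=2401/16
  (7-31/4)²=9/16
Σ(x-μ)² = 739/2
σ² = (739/2)/8 = 739/16

σ = √(739/16) ≈ 6.7961


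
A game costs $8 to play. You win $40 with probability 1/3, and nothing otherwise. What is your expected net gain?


E[gain] = (40-8)×1/3 + (-8)×2/3
= 32/3 - 16/3 = 16/3

Expected net gain = $16/3 ≈ $5.33


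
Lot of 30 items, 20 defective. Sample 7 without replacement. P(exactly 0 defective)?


Hypergeometric: C(20,0)×C(10,7)/C(30,7)
= 1×120/2035800 = 1/16965

P(X=0) = 1/16965 ≈ 0.01%


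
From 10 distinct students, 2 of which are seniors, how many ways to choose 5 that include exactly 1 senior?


Choose 1 of the 2 seniors and 4 of the other 8 students:
C(2,1)×C(8,4) = 2×70 = 140

140


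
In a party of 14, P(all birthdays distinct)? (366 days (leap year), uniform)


P(all different) = Π(366-i)/366 for i=0..13
= (366/366)×(365/366)×...×(353/366)
= 0.777440

P ≈ 0.7774 ≈ 77.74%


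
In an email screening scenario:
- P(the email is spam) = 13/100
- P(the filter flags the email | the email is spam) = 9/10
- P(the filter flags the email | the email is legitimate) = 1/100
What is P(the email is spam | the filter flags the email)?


Using Bayes' theorem:
P(A|B) = P(B|A)·P(A) / P(B)

P(the filter flags the email) = 9/10 × 13/100 + 1/100 × 87/100
= 117/1000 + 87/10000 = 1257/10000

P(the email is spam|the filter flags the email) = (117/1000) / (1257/10000) = 390/419

P(the email is spam|the filter flags the email) = 390/419 ≈ 93.08%


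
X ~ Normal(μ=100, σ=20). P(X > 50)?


z = (50-100)/20 = -2.5
P(X > 50) = 1 - P(Z ≤ -2.5) = 1 - 0.0062 = 0.9938

P(X > 50) ≈ 0.9938


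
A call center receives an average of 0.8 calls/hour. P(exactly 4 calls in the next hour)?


Poisson(λ=0.8): P(X=4) = e^(-λ)×λ^k/k!
= e^(-0.8) × 0.8^4 / 4!
≈ 0.4493289641 × 0.4096 / 24 ≈ 0.007669

P(X=4) ≈ 0.007669 ≈ 0.77%


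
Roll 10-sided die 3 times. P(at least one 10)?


P(no 10)^3 = (9/10)^3 = 729/1000
P(≥1) = 1 - 729/1000 = 271/1000

P = 271/1000 ≈ 27.10%


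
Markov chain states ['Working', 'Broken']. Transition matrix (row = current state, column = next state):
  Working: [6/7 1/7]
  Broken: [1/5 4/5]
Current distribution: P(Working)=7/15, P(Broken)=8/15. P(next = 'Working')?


P(next=Working) = Σᵢ P(now=i)×P(i→Working)
= 7/15×6/7 + 8/15×1/5
= 2/5 + 8/75 = 38/75

P = 38/75 ≈ 0.5067


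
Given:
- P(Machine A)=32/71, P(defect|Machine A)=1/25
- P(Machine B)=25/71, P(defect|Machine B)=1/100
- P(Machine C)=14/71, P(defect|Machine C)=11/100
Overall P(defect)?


P(B) = Σ P(B|Aᵢ)×P(Aᵢ)
  1/25×32/71 = 32/1775
  1/100×25/71 = 1/284
  11/100×14/71 = 77/3550
Sum = 307/7100

P(defect) = 307/7100 ≈ 4.32%


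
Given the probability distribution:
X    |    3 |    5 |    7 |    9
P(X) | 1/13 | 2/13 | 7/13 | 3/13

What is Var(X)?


E[X] = 89/13
E[X²] = 645/13
Var(X) = E[X²] - (E[X])² = 645/13 - 7921/169 = 464/169

Var(X) = 464/169 ≈ 2.7456


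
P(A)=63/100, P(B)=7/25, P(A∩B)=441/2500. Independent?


P(A)×P(B) = 441/2500
P(A∩B) = 441/2500
Equal ✓ → Independent

Yes, independent


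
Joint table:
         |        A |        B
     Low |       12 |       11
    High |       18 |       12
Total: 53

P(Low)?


P(Low) = (12+11)/53 = 23/53

P(Low) = 23/53 ≈ 43.40%


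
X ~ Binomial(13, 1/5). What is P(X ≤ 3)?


P(X ≤ 3) = Σ P(X=i) for i=0..3
P(X=0) = 67108864/1220703125
P(X=1) = 218103808/1220703125
P(X=2) = 327155712/1220703125
P(X=3) = 299892736/1220703125
Sum = 182452224/244140625

P(X ≤ 3) = 182452224/244140625 ≈ 74.73%


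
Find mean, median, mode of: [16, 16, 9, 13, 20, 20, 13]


Sorted: [9, 13, 13, 16, 16, 20, 20]
Mean = 107/7
Median = 16
Freq: {16: 2, 9: 1, 13: 2, 20: 2}
Mode: [13, 16, 20]

Mean=107/7, Median=16, Mode=[13, 16, 20]


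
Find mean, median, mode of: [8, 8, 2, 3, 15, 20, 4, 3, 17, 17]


Sorted: [2, 3, 3, 4, 8, 8, 15, 17, 17, 20]
Mean = 97/10
Median = 8
Freq: {8: 2, 2: 1, 3: 2, 15: 1, 20: 1, 4: 1, 17: 2}
Mode: [3, 8, 17]

Mean=97/10, Median=8, Mode=[3, 8, 17]


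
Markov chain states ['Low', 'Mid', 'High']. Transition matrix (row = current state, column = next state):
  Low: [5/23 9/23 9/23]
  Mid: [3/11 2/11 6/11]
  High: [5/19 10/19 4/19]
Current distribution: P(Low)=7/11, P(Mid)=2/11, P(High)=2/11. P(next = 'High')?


P(next=High) = Σᵢ P(now=i)×P(i→High)
= 7/11×9/23 + 2/11×6/11 + 2/11×4/19
= 63/253 + 12/121 + 8/209 = 20435/52877

P = 20435/52877 ≈ 0.3865


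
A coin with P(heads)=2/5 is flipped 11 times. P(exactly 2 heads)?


Binomial: P(X=2) = C(11,2)×p^2×(1-p)^9
= 55 × 4/25 × 19683/1953125 = 866052/9765625

P(X=2) = 866052/9765625 ≈ 8.87%


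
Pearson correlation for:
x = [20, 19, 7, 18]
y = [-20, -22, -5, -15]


n=4, Σx=64, Σy=-62, Σxy=-1123, Σx²=1134, Σy²=1134
r = (4×(-1123) - 64×(-62))/√((4×1134 - 64²)(4×1134 - (-62)²))
= -524/√(440×692) = -524/√304480 ≈ -524/551.7971 ≈ -0.9496

r ≈ -0.9496


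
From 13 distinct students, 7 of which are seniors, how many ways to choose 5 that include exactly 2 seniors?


Choose 2 of the 7 seniors and 3 of the other 6 students:
C(7,2)×C(6,3) = 21×20 = 420

420


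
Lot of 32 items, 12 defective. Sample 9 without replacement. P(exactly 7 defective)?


Hypergeometric: C(12,7)×C(20,2)/C(32,9)
= 792×190/28048800 = 627/116870

P(X=7) = 627/116870 ≈ 0.54%


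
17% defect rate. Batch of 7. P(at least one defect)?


P(all good) = (83/100)^7 = 27136050989627/100000000000000
P(≥1 defect) = 72863949010373/100000000000000

P = 72863949010373/100000000000000 ≈ 72.86%


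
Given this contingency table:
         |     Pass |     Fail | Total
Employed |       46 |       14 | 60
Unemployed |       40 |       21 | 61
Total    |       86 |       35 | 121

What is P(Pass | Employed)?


P(Pass | Employed) = 46/(46+14) = 46/60 = 23/30

P(Pass|Employed) = 23/30 ≈ 76.67%
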